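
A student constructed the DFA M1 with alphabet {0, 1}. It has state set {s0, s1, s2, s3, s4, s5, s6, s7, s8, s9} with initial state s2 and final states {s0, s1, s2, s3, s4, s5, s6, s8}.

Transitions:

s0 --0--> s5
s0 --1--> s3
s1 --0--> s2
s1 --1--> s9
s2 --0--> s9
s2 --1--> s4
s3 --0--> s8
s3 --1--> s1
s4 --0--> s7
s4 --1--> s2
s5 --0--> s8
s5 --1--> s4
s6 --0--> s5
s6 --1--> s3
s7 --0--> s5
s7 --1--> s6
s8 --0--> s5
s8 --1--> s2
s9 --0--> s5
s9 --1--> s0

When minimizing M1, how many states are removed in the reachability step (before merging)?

Every one of the 10 states is reachable from s2.

0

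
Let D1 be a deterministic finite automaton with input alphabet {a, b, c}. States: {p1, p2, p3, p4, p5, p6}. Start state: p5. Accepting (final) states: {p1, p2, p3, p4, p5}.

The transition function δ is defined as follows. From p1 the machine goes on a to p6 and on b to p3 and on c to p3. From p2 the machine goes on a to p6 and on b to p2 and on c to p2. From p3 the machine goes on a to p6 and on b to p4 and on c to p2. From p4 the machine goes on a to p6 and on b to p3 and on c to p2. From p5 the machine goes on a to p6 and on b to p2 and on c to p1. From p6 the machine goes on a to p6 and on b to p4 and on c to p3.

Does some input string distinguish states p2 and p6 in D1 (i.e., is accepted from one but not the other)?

Yes

All states are reachable from the start state.
P0 = {p1,p2,p3,p4,p5} | {p6}.
Stable partition: {p1,p2,p3,p4,p5} | {p6} — 2 equivalence classes.
p2 and p6 end up in different blocks, so they are distinguishable. For instance, the string 'ε' is accepted from only p2.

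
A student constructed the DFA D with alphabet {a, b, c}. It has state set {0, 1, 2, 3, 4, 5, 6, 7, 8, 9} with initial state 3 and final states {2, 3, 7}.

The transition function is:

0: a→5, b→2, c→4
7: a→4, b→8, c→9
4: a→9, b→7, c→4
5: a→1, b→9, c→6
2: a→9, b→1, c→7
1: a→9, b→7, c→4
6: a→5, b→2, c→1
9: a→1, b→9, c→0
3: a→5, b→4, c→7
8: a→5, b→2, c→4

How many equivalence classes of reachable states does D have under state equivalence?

Start with accepting vs non-accepting: {2,3,7} | {0,1,4,5,6,8,9}.
Split {2,3,7} by δ(·,c) → {2,3} and {7}.
Split {0,1,4,5,6,8,9} by δ(·,b) → {0,6,8} and {1,4} and {5,9}.
No further refinement is possible. Final partition (5 blocks): {2,3} | {0,6,8} | {7} | {1,4} | {5,9}.

5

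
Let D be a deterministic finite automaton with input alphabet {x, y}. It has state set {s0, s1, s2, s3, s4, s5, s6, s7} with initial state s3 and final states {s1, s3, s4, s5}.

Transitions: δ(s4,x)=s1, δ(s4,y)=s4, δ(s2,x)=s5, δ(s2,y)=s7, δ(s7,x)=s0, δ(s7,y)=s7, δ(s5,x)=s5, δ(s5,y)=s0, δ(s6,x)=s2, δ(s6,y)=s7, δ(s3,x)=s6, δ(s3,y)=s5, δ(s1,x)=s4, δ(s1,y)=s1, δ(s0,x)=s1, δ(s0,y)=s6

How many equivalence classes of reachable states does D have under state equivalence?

Start with accepting vs non-accepting: {s1,s3,s4,s5} | {s0,s2,s6,s7}.
Split {s1,s3,s4,s5} by δ(·,x) → {s1,s4,s5} and {s3}.
Refine {s1,s4,s5} on symbol y: members go to different blocks, giving {s1,s4} and {s5}.
Split {s0,s2,s6,s7} by δ(·,x) → {s6,s7} and {s0} and {s2}.
Refine {s6,s7} on symbol x: members go to different blocks, giving {s6} and {s7}.
No further refinement is possible. Final partition (7 blocks): {s1,s4} | {s6} | {s3} | {s5} | {s0} | {s2} | {s7}.

7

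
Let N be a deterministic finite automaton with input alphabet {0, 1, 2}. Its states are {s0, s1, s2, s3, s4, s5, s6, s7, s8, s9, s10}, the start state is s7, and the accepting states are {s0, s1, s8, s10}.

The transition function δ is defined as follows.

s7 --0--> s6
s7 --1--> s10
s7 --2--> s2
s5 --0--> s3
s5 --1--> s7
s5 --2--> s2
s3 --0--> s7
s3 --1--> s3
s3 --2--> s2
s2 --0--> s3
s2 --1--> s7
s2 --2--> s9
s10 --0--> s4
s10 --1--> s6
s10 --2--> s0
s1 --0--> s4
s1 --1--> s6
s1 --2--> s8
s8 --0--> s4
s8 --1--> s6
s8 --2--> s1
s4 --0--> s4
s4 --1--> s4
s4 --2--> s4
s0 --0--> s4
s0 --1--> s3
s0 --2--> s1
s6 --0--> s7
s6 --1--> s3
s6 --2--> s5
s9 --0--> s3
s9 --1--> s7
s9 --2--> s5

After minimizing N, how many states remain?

5

All states are reachable from the start state.
Start with accepting vs non-accepting: {s0,s1,s8,s10} | {s2,s3,s4,s5,s6,s7,s9}.
On input 1, block {s2,s3,s4,s5,s6,s7,s9} splits into {s2,s3,s4,s5,s6,s9} and {s7}.
Split {s2,s3,s4,s5,s6,s9} by δ(·,0) → {s2,s4,s5,s9} and {s3,s6}.
Refine {s2,s4,s5,s9} on symbol 0: members go to different blocks, giving {s2,s5,s9} and {s4}.
No further refinement is possible. Final partition (5 blocks): {s0,s1,s8,s10} | {s2,s5,s9} | {s7} | {s3,s6} | {s4}.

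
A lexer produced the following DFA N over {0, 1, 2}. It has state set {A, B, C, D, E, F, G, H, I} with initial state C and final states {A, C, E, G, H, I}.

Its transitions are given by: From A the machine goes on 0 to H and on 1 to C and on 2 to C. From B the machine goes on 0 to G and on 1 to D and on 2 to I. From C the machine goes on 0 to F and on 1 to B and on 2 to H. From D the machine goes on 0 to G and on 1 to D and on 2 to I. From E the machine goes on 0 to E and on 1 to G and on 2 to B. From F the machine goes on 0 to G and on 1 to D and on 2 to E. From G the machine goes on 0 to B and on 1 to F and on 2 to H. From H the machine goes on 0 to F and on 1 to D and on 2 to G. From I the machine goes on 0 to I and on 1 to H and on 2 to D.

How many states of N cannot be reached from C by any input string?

BFS from C reaches {B, C, D, E, F, G, H, I}; the 1 state(s) A are never visited.

1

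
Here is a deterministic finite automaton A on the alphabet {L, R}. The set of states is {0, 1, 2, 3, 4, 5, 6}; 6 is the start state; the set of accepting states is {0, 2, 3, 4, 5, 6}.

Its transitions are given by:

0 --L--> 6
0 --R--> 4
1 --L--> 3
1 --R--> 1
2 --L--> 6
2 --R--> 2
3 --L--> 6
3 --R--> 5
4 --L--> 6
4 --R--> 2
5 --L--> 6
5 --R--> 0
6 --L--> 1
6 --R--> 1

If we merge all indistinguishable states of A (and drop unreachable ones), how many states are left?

Initial partition by acceptance: {0,2,3,4,5,6} | {1}.
On input L, block {0,2,3,4,5,6} splits into {0,2,3,4,5} and {6}.
No further refinement is possible. Final partition (3 blocks): {0,2,3,4,5} | {1} | {6}.

3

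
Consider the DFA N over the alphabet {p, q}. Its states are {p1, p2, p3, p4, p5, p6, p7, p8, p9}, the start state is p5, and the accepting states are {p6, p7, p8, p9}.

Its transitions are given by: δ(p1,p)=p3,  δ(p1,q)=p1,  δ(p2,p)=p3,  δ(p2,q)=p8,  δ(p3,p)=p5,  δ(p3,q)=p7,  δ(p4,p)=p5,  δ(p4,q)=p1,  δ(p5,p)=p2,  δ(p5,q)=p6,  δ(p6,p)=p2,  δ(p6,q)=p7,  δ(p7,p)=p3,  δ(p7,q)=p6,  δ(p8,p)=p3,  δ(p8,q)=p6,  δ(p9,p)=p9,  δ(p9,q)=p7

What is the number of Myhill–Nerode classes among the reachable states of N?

Reachable states from the start: {p2,p3,p5,p6,p7,p8}. Unreachable: {p1,p4,p9} — drop them.
P0 = {p6,p7,p8} | {p2,p3,p5}.
The partition is now stable with 2 blocks: {p6,p7,p8} | {p2,p3,p5}.

2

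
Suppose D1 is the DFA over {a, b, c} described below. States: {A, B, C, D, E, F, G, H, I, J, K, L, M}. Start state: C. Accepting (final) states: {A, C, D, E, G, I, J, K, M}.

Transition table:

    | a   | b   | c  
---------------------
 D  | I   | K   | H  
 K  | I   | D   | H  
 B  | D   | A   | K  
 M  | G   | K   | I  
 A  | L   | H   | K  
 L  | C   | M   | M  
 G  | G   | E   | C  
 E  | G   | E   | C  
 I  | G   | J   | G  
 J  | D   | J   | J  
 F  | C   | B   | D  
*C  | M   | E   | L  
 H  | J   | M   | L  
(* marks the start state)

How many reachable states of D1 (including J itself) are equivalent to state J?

1

First remove the unreachable states {A,B,F}; 10 states remain.
Initial partition by acceptance: {C,D,E,G,I,J,K,M} | {H,L}.
On input c, block {C,D,E,G,I,J,K,M} splits into {E,G,I,J,M} and {C,D,K}.
Split {E,G,I,J,M} by δ(·,a) → {E,G,I,M} and {J}.
On input b, block {E,G,I,M} splits into {E,G} and {I} and {M}.
On input a, block {H,L} splits into {H} and {L}.
Refine {C,D,K} on symbol a: members go to different blocks, giving {D,K} and {C}.
Stable partition: {E,G} | {H} | {D,K} | {J} | {I} | {M} | {L} | {C} — 8 equivalence classes.
State J belongs to the block {J}, which has 1 states.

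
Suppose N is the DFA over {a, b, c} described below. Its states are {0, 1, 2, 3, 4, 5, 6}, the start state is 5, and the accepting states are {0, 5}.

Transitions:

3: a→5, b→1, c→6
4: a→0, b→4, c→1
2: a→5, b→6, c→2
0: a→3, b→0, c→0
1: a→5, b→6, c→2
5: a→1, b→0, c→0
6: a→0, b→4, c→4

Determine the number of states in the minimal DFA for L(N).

Every state is reachable, so we keep all 7.
Initial partition by acceptance: {0,5} | {1,2,3,4,6}.
The partition is now stable with 2 blocks: {0,5} | {1,2,3,4,6}.

2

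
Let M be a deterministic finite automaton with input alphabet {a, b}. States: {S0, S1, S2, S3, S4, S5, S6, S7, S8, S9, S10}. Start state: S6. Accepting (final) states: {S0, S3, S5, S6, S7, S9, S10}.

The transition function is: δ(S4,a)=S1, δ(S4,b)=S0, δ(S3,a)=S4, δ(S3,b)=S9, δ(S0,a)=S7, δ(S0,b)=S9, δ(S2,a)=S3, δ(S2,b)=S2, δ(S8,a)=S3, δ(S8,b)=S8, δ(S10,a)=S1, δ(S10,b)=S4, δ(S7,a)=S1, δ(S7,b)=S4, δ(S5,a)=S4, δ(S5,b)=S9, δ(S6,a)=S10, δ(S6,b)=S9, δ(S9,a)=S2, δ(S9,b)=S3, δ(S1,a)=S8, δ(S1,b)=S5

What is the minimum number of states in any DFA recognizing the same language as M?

All states are reachable from the start state.
Start with accepting vs non-accepting: {S0,S3,S5,S6,S7,S9,S10} | {S1,S2,S4,S8}.
On input a, block {S0,S3,S5,S6,S7,S9,S10} splits into {S3,S5,S7,S9,S10} and {S0,S6}.
Split {S3,S5,S7,S9,S10} by δ(·,b) → {S3,S5,S9} and {S7,S10}.
On input a, block {S1,S2,S4,S8} splits into {S1,S4} and {S2,S8}.
Split {S3,S5,S9} by δ(·,a) → {S3,S5} and {S9}.
On input a, block {S1,S4} splits into {S1} and {S4}.
The partition is now stable with 7 blocks: {S3,S5} | {S1} | {S0,S6} | {S7,S10} | {S2,S8} | {S9} | {S4}.

7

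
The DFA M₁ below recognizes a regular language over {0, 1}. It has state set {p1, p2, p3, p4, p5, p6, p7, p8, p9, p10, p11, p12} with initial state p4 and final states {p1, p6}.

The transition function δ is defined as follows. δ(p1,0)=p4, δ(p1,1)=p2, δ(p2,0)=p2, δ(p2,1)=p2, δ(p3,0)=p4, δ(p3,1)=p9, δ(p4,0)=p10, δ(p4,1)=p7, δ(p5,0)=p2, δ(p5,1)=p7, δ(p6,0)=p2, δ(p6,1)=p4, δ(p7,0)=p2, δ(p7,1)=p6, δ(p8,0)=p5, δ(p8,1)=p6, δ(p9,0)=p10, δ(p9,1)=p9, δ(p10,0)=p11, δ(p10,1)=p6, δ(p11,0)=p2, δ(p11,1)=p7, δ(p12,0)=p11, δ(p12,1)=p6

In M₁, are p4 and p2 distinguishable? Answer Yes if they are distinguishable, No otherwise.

States {p1,p3,p5,p8,p9,p12} cannot be reached from the start state, so discard them.
P0 = {p6} | {p2,p4,p7,p10,p11}.
On input 1, block {p2,p4,p7,p10,p11} splits into {p2,p4,p11} and {p7,p10}.
Split {p2,p4,p11} by δ(·,0) → {p2,p11} and {p4}.
Refine {p2,p11} on symbol 1: members go to different blocks, giving {p2} and {p11}.
Split {p7,p10} by δ(·,0) → {p7} and {p10}.
The partition is now stable with 6 blocks: {p6} | {p2} | {p7} | {p4} | {p11} | {p10}.
p4 and p2 end up in different blocks, so they are distinguishable. For instance, the string '01' is accepted from only p4.

Yes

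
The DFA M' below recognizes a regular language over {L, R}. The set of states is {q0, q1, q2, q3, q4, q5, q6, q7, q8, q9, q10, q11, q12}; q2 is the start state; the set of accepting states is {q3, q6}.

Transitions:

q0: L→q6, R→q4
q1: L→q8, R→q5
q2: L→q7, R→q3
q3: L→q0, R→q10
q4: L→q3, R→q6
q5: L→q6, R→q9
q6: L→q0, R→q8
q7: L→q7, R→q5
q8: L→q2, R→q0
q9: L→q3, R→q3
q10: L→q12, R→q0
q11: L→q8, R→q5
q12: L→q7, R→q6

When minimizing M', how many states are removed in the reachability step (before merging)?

No path from q2 leads to q1, q11; the other 11 states are all reachable.

2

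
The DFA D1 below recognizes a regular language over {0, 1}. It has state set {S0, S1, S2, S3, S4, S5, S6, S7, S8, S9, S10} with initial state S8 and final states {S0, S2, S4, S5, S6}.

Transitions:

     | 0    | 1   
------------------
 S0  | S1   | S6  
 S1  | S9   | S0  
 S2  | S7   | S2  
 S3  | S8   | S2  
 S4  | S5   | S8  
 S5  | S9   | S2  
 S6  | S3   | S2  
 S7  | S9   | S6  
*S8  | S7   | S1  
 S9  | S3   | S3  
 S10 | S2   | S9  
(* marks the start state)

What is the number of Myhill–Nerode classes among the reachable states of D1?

First remove the unreachable states {S4,S5,S10}; 8 states remain.
P0 = {S0,S2,S6} | {S1,S3,S7,S8,S9}.
On input 1, block {S1,S3,S7,S8,S9} splits into {S1,S3,S7} and {S8,S9}.
Stable partition: {S0,S2,S6} | {S1,S3,S7} | {S8,S9} — 3 equivalence classes.

3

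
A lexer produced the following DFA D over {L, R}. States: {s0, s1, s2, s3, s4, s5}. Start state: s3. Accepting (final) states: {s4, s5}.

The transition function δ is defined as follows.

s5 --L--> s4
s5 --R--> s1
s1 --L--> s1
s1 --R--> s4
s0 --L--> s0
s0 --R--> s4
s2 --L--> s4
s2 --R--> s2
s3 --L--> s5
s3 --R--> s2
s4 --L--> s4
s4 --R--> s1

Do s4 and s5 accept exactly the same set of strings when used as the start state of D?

Yes

Reachable states from the start: {s1,s2,s3,s4,s5}. Unreachable: {s0} — drop them.
Initial partition by acceptance: {s4,s5} | {s1,s2,s3}.
Split {s1,s2,s3} by δ(·,L) → {s2,s3} and {s1}.
The partition is now stable with 3 blocks: {s4,s5} | {s2,s3} | {s1}.
s4 and s5 lie in the same block of the stable partition, so they are equivalent — no string distinguishes them.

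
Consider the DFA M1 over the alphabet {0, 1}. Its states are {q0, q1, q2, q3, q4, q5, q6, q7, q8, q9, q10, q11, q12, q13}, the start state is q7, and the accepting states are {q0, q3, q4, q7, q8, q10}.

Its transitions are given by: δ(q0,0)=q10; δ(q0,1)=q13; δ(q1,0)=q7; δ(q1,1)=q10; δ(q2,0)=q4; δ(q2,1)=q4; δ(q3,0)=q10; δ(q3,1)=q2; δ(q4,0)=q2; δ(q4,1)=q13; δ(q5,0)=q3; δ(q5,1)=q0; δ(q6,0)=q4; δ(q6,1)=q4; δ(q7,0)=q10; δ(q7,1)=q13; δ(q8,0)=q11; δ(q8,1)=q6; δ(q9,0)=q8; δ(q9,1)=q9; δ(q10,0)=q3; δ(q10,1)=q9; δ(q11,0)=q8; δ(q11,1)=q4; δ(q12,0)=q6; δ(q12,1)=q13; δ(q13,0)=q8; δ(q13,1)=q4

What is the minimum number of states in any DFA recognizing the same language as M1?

Reachable states from the start: {q2,q3,q4,q6,q7,q8,q9,q10,q11,q13}. Unreachable: {q0,q1,q5,q12} — drop them.
P0 = {q3,q4,q7,q8,q10} | {q2,q6,q9,q11,q13}.
Split {q3,q4,q7,q8,q10} by δ(·,0) → {q3,q7,q10} and {q4,q8}.
On input 1, block {q2,q6,q9,q11,q13} splits into {q2,q6,q11,q13} and {q9}.
Refine {q3,q7,q10} on symbol 1: members go to different blocks, giving {q3,q7} and {q10}.
The partition is now stable with 5 blocks: {q3,q7} | {q2,q6,q11,q13} | {q4,q8} | {q9} | {q10}.

5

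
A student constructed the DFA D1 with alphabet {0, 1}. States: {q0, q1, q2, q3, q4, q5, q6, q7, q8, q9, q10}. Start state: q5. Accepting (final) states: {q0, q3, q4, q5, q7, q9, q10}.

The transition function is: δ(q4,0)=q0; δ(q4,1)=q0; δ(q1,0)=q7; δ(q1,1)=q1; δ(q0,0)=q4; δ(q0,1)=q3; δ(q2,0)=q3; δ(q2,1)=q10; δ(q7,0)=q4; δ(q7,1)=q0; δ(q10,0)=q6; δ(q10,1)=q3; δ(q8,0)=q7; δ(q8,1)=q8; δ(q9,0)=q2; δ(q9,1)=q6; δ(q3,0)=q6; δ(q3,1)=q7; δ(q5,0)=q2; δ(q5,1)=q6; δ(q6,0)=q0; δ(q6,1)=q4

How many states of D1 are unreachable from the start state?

3

BFS from q5 reaches {q0, q2, q3, q4, q5, q6, q7, q10}; the 3 state(s) q1, q8, q9 are never visited.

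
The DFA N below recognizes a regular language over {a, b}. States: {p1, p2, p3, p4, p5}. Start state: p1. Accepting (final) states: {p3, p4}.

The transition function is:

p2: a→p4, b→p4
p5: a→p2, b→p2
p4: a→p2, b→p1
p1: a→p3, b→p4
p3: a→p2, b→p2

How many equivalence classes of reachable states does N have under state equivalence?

2

States {p5} cannot be reached from the start state, so discard them.
Initial partition by acceptance: {p3,p4} | {p1,p2}.
The partition is now stable with 2 blocks: {p3,p4} | {p1,p2}.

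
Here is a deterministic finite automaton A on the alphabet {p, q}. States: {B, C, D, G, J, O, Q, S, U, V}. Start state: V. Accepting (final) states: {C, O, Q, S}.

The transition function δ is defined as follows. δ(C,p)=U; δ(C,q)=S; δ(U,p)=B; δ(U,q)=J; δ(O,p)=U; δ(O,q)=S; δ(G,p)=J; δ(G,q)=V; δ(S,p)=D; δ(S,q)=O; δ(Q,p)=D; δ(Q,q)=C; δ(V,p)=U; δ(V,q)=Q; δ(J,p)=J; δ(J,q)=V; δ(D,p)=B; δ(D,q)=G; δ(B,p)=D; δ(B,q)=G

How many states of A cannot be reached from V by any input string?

Every one of the 10 states is reachable from V.

0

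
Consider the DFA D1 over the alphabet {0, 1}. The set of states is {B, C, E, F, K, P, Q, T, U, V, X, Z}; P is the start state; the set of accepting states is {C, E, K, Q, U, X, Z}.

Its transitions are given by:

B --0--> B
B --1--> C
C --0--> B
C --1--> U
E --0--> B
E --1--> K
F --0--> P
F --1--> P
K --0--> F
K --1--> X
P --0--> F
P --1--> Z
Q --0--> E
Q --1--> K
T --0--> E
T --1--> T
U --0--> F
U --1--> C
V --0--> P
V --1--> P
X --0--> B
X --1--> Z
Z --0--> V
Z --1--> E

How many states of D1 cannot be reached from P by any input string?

No path from P leads to Q, T; the other 10 states are all reachable.

2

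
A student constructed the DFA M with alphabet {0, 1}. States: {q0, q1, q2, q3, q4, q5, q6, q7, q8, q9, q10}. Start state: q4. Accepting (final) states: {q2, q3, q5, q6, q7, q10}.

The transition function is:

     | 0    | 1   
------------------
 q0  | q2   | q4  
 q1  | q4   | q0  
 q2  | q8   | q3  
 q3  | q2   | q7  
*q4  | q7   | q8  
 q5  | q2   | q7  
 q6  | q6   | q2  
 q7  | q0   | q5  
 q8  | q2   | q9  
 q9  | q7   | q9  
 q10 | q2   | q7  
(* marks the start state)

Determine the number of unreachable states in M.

BFS from q4 reaches {q0, q2, q3, q4, q5, q7, q8, q9}; the 3 state(s) q1, q6, q10 are never visited.

3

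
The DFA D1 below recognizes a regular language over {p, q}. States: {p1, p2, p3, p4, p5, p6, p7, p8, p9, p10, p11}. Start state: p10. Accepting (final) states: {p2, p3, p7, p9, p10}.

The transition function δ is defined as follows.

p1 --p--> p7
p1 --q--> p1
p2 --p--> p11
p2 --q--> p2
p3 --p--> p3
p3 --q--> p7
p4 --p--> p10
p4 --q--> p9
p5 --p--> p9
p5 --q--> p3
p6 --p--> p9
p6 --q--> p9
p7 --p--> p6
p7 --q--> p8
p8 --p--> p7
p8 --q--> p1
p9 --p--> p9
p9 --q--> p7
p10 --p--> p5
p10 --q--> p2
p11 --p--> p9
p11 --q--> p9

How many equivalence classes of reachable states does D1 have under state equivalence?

Reachable states from the start: {p1,p2,p3,p5,p6,p7,p8,p9,p10,p11}. Unreachable: {p4} — drop them.
P0 = {p2,p3,p7,p9,p10} | {p1,p5,p6,p8,p11}.
On input p, block {p2,p3,p7,p9,p10} splits into {p2,p7,p10} and {p3,p9}.
Refine {p2,p7,p10} on symbol q: members go to different blocks, giving {p2,p10} and {p7}.
On input p, block {p1,p5,p6,p8,p11} splits into {p5,p6,p11} and {p1,p8}.
The partition is now stable with 5 blocks: {p2,p10} | {p5,p6,p11} | {p3,p9} | {p7} | {p1,p8}.

5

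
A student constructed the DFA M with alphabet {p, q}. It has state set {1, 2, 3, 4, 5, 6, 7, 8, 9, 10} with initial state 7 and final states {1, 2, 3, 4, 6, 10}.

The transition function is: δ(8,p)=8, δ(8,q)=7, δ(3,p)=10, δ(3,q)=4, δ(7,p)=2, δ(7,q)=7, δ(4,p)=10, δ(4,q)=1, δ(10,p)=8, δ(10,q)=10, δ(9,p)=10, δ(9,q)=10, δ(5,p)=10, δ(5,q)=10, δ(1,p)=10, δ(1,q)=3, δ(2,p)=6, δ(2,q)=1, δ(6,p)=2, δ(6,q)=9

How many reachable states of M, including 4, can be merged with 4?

3

States {5} cannot be reached from the start state, so discard them.
Initial partition by acceptance: {1,2,3,4,6,10} | {7,8,9}.
On input p, block {1,2,3,4,6,10} splits into {1,2,3,4,6} and {10}.
Refine {1,2,3,4,6} on symbol p: members go to different blocks, giving {1,3,4} and {2,6}.
On input p, block {7,8,9} splits into {7} and {8} and {9}.
Refine {2,6} on symbol q: members go to different blocks, giving {2} and {6}.
The partition is now stable with 7 blocks: {1,3,4} | {7} | {10} | {2} | {8} | {9} | {6}.
The equivalence class containing 4 is {1,3,4}, of size 3.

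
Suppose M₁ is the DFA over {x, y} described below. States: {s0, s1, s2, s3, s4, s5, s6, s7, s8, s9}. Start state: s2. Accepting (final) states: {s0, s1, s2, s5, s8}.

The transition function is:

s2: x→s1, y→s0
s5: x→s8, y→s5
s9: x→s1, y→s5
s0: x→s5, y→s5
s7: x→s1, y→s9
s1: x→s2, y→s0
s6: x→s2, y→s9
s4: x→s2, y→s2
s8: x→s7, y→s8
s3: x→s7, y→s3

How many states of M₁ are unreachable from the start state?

3

No path from s2 leads to s3, s4, s6; the other 7 states are all reachable.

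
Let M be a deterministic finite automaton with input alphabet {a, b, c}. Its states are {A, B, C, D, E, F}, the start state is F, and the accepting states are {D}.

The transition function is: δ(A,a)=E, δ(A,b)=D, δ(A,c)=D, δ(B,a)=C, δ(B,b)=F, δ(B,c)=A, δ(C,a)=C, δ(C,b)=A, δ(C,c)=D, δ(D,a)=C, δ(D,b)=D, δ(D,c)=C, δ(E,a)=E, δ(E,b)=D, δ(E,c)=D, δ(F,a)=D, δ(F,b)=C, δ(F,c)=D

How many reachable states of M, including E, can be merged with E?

First remove the unreachable states {B}; 5 states remain.
Start with accepting vs non-accepting: {D} | {A,C,E,F}.
On input a, block {A,C,E,F} splits into {A,C,E} and {F}.
On input b, block {A,C,E} splits into {A,E} and {C}.
Stable partition: {D} | {A,E} | {F} | {C} — 4 equivalence classes.
The equivalence class containing E is {A,E}, of size 2.

2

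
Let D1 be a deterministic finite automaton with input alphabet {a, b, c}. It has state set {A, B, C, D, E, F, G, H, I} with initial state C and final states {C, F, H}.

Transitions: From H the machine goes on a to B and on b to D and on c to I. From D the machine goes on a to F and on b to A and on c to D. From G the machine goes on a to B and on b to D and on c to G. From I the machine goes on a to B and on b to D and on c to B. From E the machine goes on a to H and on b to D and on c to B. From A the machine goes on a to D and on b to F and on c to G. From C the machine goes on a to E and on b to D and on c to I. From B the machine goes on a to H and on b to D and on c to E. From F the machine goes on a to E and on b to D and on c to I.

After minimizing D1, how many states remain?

All states are reachable from the start state.
Initial partition by acceptance: {C,F,H} | {A,B,D,E,G,I}.
Refine {A,B,D,E,G,I} on symbol a: members go to different blocks, giving {A,G,I} and {B,D,E}.
Split {A,G,I} by δ(·,b) → {G,I} and {A}.
Refine {G,I} on symbol c: members go to different blocks, giving {G} and {I}.
Split {B,D,E} by δ(·,b) → {B,E} and {D}.
The partition is now stable with 6 blocks: {C,F,H} | {G} | {B,E} | {A} | {I} | {D}.

6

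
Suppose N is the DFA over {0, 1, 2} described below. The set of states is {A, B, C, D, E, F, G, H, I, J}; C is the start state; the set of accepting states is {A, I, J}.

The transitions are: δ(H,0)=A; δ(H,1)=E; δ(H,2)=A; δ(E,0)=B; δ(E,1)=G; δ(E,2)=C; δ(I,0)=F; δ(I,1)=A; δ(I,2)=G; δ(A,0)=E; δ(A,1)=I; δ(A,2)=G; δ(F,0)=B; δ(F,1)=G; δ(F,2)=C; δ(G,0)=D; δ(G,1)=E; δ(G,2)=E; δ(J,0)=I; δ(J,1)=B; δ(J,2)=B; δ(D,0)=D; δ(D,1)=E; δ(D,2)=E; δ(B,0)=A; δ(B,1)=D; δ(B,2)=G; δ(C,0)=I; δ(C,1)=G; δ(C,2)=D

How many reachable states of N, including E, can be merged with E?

Reachable states from the start: {A,B,C,D,E,F,G,I}. Unreachable: {H,J} — drop them.
Initial partition by acceptance: {A,I} | {B,C,D,E,F,G}.
On input 0, block {B,C,D,E,F,G} splits into {D,E,F,G} and {B,C}.
Split {D,E,F,G} by δ(·,0) → {D,G} and {E,F}.
The partition is now stable with 4 blocks: {A,I} | {D,G} | {B,C} | {E,F}.
State E belongs to the block {E,F}, which has 2 states.

2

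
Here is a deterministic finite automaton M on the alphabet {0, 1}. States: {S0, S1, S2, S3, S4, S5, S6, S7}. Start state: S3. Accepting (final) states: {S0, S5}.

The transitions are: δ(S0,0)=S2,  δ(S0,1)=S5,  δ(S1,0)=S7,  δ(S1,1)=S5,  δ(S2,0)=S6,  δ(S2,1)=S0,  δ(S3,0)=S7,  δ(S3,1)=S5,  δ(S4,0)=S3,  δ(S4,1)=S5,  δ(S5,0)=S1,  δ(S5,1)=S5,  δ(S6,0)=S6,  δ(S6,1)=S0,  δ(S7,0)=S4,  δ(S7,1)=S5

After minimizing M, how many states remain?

2

First remove the unreachable states {S0,S2,S6}; 5 states remain.
P0 = {S5} | {S1,S3,S4,S7}.
Stable partition: {S5} | {S1,S3,S4,S7} — 2 equivalence classes.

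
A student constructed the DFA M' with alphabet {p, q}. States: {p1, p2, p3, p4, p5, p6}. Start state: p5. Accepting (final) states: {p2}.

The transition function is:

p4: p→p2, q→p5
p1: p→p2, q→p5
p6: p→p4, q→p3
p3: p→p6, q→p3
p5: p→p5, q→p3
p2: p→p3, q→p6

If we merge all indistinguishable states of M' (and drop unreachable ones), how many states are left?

5

States {p1} cannot be reached from the start state, so discard them.
Start with accepting vs non-accepting: {p2} | {p3,p4,p5,p6}.
Refine {p3,p4,p5,p6} on symbol p: members go to different blocks, giving {p3,p5,p6} and {p4}.
On input p, block {p3,p5,p6} splits into {p3,p5} and {p6}.
On input p, block {p3,p5} splits into {p3} and {p5}.
No further refinement is possible. Final partition (5 blocks): {p2} | {p3} | {p4} | {p6} | {p5}.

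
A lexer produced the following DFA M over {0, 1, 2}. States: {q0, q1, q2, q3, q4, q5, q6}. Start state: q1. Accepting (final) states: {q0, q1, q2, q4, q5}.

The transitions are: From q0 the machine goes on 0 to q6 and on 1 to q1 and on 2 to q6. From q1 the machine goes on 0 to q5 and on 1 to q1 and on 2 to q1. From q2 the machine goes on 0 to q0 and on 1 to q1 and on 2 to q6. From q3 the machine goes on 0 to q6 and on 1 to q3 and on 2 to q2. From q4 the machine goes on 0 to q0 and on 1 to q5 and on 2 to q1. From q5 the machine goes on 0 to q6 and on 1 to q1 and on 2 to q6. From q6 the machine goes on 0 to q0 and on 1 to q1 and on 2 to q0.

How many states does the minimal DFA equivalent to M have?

First remove the unreachable states {q2,q3,q4}; 4 states remain.
P0 = {q0,q1,q5} | {q6}.
On input 0, block {q0,q1,q5} splits into {q0,q5} and {q1}.
No further refinement is possible. Final partition (3 blocks): {q0,q5} | {q6} | {q1}.

3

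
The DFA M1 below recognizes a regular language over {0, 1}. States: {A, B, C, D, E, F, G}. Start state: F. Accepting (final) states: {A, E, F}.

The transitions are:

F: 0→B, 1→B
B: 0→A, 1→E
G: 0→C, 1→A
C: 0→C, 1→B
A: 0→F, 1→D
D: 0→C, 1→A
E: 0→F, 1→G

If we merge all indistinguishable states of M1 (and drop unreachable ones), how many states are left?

All states are reachable from the start state.
P0 = {A,E,F} | {B,C,D,G}.
Refine {A,E,F} on symbol 0: members go to different blocks, giving {A,E} and {F}.
Split {B,C,D,G} by δ(·,0) → {C,D,G} and {B}.
Split {C,D,G} by δ(·,1) → {D,G} and {C}.
Stable partition: {A,E} | {D,G} | {F} | {B} | {C} — 5 equivalence classes.

5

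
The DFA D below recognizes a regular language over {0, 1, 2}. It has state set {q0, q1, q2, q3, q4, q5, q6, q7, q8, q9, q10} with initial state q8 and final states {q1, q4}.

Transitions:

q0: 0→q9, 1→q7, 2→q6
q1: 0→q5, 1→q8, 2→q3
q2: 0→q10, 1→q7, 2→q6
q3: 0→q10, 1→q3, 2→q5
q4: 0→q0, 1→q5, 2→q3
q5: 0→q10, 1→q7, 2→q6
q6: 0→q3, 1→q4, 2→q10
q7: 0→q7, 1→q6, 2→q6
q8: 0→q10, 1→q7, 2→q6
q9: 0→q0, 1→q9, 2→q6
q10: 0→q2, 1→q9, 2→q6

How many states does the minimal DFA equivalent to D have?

Reachable states from the start: {q0,q2,q3,q4,q5,q6,q7,q8,q9,q10}. Unreachable: {q1} — drop them.
Start with accepting vs non-accepting: {q4} | {q0,q2,q3,q5,q6,q7,q8,q9,q10}.
Refine {q0,q2,q3,q5,q6,q7,q8,q9,q10} on symbol 1: members go to different blocks, giving {q0,q2,q3,q5,q7,q8,q9,q10} and {q6}.
Split {q0,q2,q3,q5,q7,q8,q9,q10} by δ(·,1) → {q0,q2,q3,q5,q8,q9,q10} and {q7}.
On input 1, block {q0,q2,q3,q5,q8,q9,q10} splits into {q0,q2,q5,q8} and {q3,q9,q10}.
On input 0, block {q3,q9,q10} splits into {q9,q10} and {q3}.
The partition is now stable with 6 blocks: {q4} | {q0,q2,q5,q8} | {q6} | {q7} | {q9,q10} | {q3}.

6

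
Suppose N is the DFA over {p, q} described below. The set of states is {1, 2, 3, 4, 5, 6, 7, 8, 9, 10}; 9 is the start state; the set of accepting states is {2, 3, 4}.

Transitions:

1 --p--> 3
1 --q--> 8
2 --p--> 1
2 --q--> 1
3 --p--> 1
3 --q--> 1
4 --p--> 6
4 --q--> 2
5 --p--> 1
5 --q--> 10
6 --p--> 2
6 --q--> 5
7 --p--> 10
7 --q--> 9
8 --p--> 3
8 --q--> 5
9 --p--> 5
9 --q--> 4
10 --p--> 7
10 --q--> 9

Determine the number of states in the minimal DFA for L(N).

Start with accepting vs non-accepting: {2,3,4} | {1,5,6,7,8,9,10}.
On input q, block {2,3,4} splits into {2,3} and {4}.
Split {1,5,6,7,8,9,10} by δ(·,p) → {5,7,9,10} and {1,6,8}.
Split {5,7,9,10} by δ(·,p) → {7,9,10} and {5}.
Split {7,9,10} by δ(·,p) → {7,10} and {9}.
Refine {1,6,8} on symbol q: members go to different blocks, giving {6,8} and {1}.
No further refinement is possible. Final partition (7 blocks): {2,3} | {7,10} | {4} | {6,8} | {5} | {9} | {1}.

7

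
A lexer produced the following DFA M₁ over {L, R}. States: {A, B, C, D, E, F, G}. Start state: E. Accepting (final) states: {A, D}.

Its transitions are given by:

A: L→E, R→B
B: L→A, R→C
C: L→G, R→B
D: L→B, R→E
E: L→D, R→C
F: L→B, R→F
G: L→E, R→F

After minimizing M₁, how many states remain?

4

Start with accepting vs non-accepting: {A,D} | {B,C,E,F,G}.
Split {B,C,E,F,G} by δ(·,L) → {C,F,G} and {B,E}.
Split {C,F,G} by δ(·,L) → {F,G} and {C}.
No further refinement is possible. Final partition (4 blocks): {A,D} | {F,G} | {B,E} | {C}.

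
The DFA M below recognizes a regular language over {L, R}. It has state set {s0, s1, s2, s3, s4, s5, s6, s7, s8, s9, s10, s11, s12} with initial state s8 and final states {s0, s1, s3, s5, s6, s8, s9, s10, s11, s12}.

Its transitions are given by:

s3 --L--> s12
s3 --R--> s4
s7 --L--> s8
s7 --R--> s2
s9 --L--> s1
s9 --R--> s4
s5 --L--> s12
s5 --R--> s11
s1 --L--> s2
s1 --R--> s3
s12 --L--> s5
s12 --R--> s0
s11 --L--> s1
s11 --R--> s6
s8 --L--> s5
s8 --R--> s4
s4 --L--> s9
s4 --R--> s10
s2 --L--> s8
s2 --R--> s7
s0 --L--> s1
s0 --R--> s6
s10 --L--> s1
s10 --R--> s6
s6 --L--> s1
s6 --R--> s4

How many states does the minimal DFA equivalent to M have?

Start with accepting vs non-accepting: {s0,s1,s3,s5,s6,s8,s9,s10,s11,s12} | {s2,s4,s7}.
Split {s0,s1,s3,s5,s6,s8,s9,s10,s11,s12} by δ(·,L) → {s0,s3,s5,s6,s8,s9,s10,s11,s12} and {s1}.
On input L, block {s0,s3,s5,s6,s8,s9,s10,s11,s12} splits into {s0,s6,s9,s10,s11} and {s3,s5,s8,s12}.
Refine {s0,s6,s9,s10,s11} on symbol R: members go to different blocks, giving {s0,s10,s11} and {s6,s9}.
Refine {s2,s4,s7} on symbol L: members go to different blocks, giving {s2,s7} and {s4}.
Split {s3,s5,s8,s12} by δ(·,R) → {s3,s8} and {s5,s12}.
The partition is now stable with 7 blocks: {s0,s10,s11} | {s2,s7} | {s1} | {s3,s8} | {s6,s9} | {s4} | {s5,s12}.

7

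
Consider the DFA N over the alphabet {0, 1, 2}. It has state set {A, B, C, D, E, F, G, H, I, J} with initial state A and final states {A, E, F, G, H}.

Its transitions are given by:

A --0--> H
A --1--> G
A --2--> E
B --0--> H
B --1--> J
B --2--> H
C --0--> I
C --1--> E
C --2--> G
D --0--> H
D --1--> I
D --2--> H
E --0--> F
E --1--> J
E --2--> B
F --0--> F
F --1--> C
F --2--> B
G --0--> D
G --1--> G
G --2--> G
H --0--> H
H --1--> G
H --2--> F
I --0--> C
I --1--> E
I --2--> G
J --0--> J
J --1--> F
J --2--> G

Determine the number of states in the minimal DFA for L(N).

5

All states are reachable from the start state.
Start with accepting vs non-accepting: {A,E,F,G,H} | {B,C,D,I,J}.
On input 0, block {A,E,F,G,H} splits into {A,E,F,H} and {G}.
On input 1, block {A,E,F,H} splits into {A,H} and {E,F}.
Split {B,C,D,I,J} by δ(·,0) → {C,I,J} and {B,D}.
Stable partition: {A,H} | {C,I,J} | {G} | {E,F} | {B,D} — 5 equivalence classes.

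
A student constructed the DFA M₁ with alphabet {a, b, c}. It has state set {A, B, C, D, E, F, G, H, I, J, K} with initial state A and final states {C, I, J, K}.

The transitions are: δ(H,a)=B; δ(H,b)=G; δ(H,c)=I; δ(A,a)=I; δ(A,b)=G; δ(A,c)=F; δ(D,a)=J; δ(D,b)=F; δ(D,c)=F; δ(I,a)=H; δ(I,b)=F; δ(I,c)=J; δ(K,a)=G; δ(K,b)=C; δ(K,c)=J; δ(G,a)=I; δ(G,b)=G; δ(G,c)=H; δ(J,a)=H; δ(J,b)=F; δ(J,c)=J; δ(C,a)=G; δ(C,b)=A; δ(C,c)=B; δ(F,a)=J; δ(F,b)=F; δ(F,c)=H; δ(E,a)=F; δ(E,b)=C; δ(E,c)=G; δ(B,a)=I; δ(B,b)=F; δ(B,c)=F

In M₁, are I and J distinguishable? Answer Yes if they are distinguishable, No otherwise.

Reachable states from the start: {A,B,F,G,H,I,J}. Unreachable: {C,D,E,K} — drop them.
P0 = {I,J} | {A,B,F,G,H}.
On input a, block {A,B,F,G,H} splits into {A,B,F,G} and {H}.
On input c, block {A,B,F,G} splits into {A,B} and {F,G}.
The partition is now stable with 4 blocks: {I,J} | {A,B} | {H} | {F,G}.
I and J lie in the same block of the stable partition, so they are equivalent — no string distinguishes them.

No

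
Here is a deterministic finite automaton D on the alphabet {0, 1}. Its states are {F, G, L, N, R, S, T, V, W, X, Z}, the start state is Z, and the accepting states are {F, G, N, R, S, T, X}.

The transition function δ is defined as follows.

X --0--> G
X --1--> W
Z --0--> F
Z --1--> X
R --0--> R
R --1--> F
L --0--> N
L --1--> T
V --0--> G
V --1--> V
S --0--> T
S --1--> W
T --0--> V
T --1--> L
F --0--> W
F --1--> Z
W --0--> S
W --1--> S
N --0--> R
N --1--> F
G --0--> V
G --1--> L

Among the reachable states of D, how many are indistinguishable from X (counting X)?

All states are reachable from the start state.
Initial partition by acceptance: {F,G,N,R,S,T,X} | {L,V,W,Z}.
Split {F,G,N,R,S,T,X} by δ(·,0) → {N,R,S,X} and {F,G,T}.
Refine {N,R,S,X} on symbol 0: members go to different blocks, giving {N,R} and {S,X}.
Refine {L,V,W,Z} on symbol 0: members go to different blocks, giving {V,Z} and {W} and {L}.
Split {V,Z} by δ(·,1) → {Z} and {V}.
On input 0, block {F,G,T} splits into {G,T} and {F}.
Stable partition: {N,R} | {Z} | {G,T} | {S,X} | {W} | {L} | {V} | {F} — 8 equivalence classes.
State X belongs to the block {S,X}, which has 2 states.

2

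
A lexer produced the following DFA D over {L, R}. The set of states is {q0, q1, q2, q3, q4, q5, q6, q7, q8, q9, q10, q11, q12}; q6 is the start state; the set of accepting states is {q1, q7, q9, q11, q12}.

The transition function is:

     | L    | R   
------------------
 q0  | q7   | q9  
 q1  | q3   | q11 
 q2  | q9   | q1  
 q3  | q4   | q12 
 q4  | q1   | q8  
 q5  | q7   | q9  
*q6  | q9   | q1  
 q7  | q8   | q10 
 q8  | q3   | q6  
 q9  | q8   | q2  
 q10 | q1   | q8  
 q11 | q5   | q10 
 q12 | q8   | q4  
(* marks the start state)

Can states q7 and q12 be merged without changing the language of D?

Reachable states from the start: {q1,q2,q3,q4,q5,q6,q7,q8,q9,q10,q11,q12}. Unreachable: {q0} — drop them.
Initial partition by acceptance: {q1,q7,q9,q11,q12} | {q2,q3,q4,q5,q6,q8,q10}.
Split {q1,q7,q9,q11,q12} by δ(·,R) → {q7,q9,q11,q12} and {q1}.
Split {q2,q3,q4,q5,q6,q8,q10} by δ(·,L) → {q2,q5,q6} and {q3,q8} and {q4,q10}.
Refine {q7,q9,q11,q12} on symbol L: members go to different blocks, giving {q7,q9,q12} and {q11}.
On input R, block {q7,q9,q12} splits into {q7,q12} and {q9}.
Refine {q2,q5,q6} on symbol L: members go to different blocks, giving {q2,q6} and {q5}.
Split {q3,q8} by δ(·,L) → {q3} and {q8}.
Stable partition: {q7,q12} | {q2,q6} | {q1} | {q3} | {q4,q10} | {q11} | {q9} | {q5} | {q8} — 9 equivalence classes.
q7 and q12 lie in the same block of the stable partition, so they are equivalent — no string distinguishes them.

Yes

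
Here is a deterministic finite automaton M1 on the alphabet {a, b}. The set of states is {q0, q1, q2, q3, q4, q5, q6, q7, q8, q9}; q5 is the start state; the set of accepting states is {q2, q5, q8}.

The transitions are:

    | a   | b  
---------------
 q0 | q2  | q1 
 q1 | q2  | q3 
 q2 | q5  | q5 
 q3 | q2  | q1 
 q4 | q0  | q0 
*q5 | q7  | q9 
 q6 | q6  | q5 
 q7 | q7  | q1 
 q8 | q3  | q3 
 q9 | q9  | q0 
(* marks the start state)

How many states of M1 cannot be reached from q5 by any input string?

3

BFS from q5 reaches {q0, q1, q2, q3, q5, q7, q9}; the 3 state(s) q4, q6, q8 are never visited.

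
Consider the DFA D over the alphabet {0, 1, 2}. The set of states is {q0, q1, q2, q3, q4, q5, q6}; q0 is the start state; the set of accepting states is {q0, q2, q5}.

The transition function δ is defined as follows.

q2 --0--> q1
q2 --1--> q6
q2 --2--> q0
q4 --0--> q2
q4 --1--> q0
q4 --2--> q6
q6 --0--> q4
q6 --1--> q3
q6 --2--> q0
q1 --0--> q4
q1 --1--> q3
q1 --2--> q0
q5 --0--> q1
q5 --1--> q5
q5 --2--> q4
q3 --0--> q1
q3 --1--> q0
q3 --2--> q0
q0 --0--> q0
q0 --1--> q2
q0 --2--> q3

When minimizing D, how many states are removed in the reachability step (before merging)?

1

Starting at q0 and following transitions, the reachable set is {q0, q1, q2, q3, q4, q6}. That leaves q5 unreachable — 1 in total.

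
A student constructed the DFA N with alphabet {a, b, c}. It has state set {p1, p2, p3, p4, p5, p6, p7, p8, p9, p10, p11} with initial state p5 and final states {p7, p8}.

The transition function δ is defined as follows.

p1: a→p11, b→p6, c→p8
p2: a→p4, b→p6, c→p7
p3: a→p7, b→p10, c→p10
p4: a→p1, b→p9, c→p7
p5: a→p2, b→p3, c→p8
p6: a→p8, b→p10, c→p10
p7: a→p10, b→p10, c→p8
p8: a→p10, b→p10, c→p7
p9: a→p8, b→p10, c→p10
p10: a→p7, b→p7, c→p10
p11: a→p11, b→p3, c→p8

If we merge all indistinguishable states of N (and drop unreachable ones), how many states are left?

4

All states are reachable from the start state.
P0 = {p7,p8} | {p1,p2,p3,p4,p5,p6,p9,p10,p11}.
On input a, block {p1,p2,p3,p4,p5,p6,p9,p10,p11} splits into {p1,p2,p4,p5,p11} and {p3,p6,p9,p10}.
Refine {p3,p6,p9,p10} on symbol b: members go to different blocks, giving {p3,p6,p9} and {p10}.
Stable partition: {p7,p8} | {p1,p2,p4,p5,p11} | {p3,p6,p9} | {p10} — 4 equivalence classes.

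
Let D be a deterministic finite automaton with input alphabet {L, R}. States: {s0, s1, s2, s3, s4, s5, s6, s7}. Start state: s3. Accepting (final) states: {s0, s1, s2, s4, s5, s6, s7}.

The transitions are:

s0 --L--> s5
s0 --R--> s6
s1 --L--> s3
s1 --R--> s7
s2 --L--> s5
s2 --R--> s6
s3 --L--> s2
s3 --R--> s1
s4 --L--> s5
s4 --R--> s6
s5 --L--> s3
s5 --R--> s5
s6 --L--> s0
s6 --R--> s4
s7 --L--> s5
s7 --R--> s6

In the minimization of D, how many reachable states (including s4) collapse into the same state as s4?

4

Start with accepting vs non-accepting: {s0,s1,s2,s4,s5,s6,s7} | {s3}.
On input L, block {s0,s1,s2,s4,s5,s6,s7} splits into {s0,s2,s4,s6,s7} and {s1,s5}.
On input L, block {s0,s2,s4,s6,s7} splits into {s0,s2,s4,s7} and {s6}.
Split {s1,s5} by δ(·,R) → {s1} and {s5}.
Stable partition: {s0,s2,s4,s7} | {s3} | {s1} | {s6} | {s5} — 5 equivalence classes.
The equivalence class containing s4 is {s0,s2,s4,s7}, of size 4.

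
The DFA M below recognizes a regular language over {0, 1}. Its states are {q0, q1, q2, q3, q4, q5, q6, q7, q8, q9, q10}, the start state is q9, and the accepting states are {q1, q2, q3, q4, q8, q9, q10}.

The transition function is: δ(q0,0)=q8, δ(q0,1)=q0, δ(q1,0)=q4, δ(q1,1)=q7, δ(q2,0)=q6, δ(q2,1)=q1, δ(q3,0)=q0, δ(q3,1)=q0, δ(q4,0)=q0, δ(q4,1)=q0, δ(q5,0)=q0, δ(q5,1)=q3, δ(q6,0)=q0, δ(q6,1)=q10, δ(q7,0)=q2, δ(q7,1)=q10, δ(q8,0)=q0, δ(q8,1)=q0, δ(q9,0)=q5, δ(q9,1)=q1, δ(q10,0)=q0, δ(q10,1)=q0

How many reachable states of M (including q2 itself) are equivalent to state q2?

Start with accepting vs non-accepting: {q1,q2,q3,q4,q8,q9,q10} | {q0,q5,q6,q7}.
On input 0, block {q1,q2,q3,q4,q8,q9,q10} splits into {q2,q3,q4,q8,q9,q10} and {q1}.
Refine {q2,q3,q4,q8,q9,q10} on symbol 1: members go to different blocks, giving {q3,q4,q8,q10} and {q2,q9}.
On input 0, block {q0,q5,q6,q7} splits into {q5,q6} and {q0} and {q7}.
Stable partition: {q3,q4,q8,q10} | {q5,q6} | {q1} | {q2,q9} | {q0} | {q7} — 6 equivalence classes.
State q2 belongs to the block {q2,q9}, which has 2 states.

2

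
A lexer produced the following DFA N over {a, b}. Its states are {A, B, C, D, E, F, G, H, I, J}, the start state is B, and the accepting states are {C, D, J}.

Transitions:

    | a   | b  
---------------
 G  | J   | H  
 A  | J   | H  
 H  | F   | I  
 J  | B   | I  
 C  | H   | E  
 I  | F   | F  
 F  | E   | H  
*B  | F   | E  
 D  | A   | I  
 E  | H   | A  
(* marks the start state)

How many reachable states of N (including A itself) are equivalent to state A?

1

States {C,D,G} cannot be reached from the start state, so discard them.
Initial partition by acceptance: {J} | {A,B,E,F,H,I}.
Refine {A,B,E,F,H,I} on symbol a: members go to different blocks, giving {B,E,F,H,I} and {A}.
Refine {B,E,F,H,I} on symbol b: members go to different blocks, giving {B,F,H,I} and {E}.
Refine {B,F,H,I} on symbol a: members go to different blocks, giving {B,H,I} and {F}.
Split {B,H,I} by δ(·,b) → {B} and {H} and {I}.
The partition is now stable with 7 blocks: {J} | {B} | {A} | {E} | {F} | {H} | {I}.
The equivalence class containing A is {A}, of size 1.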